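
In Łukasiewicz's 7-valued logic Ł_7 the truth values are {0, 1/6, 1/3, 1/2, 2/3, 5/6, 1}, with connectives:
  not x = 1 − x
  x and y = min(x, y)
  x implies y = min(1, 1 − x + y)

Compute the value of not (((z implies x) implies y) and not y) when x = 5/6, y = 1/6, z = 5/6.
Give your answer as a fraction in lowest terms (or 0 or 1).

5/6

z implies x = 5/6 implies 5/6 = 1
(z implies x) implies y = 1 implies 1/6 = 1/6
not y = not 1/6 = 5/6
((z implies x) implies y) and not y = 1/6 and 5/6 = 1/6
not (((z implies x) implies y) and not y) = not 1/6 = 5/6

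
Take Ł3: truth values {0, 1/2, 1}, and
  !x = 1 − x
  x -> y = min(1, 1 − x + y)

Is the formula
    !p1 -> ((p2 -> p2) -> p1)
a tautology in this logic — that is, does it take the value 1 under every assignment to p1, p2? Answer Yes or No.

Counterexample: take p1 = 0, p2 = 0.
!p1 = !0 = 1
p2 -> p2 = 0 -> 0 = 1
(p2 -> p2) -> p1 = 1 -> 0 = 0
!p1 -> ((p2 -> p2) -> p1) = 1 -> 0 = 0
This gives 0 ≠ 1.

No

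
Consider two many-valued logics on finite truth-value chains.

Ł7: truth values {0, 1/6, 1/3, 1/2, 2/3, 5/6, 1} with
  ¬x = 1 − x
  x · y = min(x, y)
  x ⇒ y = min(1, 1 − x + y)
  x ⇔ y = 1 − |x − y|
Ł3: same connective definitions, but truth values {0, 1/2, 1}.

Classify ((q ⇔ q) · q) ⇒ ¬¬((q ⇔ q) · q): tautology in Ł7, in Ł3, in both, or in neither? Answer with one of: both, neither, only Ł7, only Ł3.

both

In Ł7: every assignment gives 1 — tautology.
In Ł3: every assignment gives 1 — tautology.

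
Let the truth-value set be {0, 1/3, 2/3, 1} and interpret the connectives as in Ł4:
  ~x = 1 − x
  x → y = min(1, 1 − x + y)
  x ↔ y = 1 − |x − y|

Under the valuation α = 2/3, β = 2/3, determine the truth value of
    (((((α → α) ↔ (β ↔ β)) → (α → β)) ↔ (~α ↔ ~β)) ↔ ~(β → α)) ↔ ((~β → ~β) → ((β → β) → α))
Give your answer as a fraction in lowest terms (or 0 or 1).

1/3

α → α = 2/3 → 2/3 = 1
β ↔ β = 2/3 ↔ 2/3 = 1
(α → α) ↔ (β ↔ β) = 1 ↔ 1 = 1
α → β = 2/3 → 2/3 = 1
((α → α) ↔ (β ↔ β)) → (α → β) = 1 → 1 = 1
~α = ~2/3 = 1/3
~β = ~2/3 = 1/3
~α ↔ ~β = 1/3 ↔ 1/3 = 1
(((α → α) ↔ (β ↔ β)) → (α → β)) ↔ (~α ↔ ~β) = 1 ↔ 1 = 1
β → α = 2/3 → 2/3 = 1
~(β → α) = ~1 = 0
((((α → α) ↔ (β ↔ β)) → (α → β)) ↔ (~α ↔ ~β)) ↔ ~(β → α) = 1 ↔ 0 = 0
~β = ~2/3 = 1/3
~β = ~2/3 = 1/3
~β → ~β = 1/3 → 1/3 = 1
β → β = 2/3 → 2/3 = 1
(β → β) → α = 1 → 2/3 = 2/3
(~β → ~β) → ((β → β) → α) = 1 → 2/3 = 2/3
(((((α → α) ↔ (β ↔ β)) → (α → β)) ↔ (~α ↔ ~β)) ↔ ~(β → α)) ↔ ((~β → ~β) → ((β → β) → α)) = 0 ↔ 2/3 = 1/3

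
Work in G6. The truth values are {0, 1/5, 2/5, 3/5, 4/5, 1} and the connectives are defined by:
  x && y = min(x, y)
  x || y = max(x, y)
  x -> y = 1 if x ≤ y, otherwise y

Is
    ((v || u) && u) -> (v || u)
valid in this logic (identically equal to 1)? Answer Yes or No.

Yes

At u = 2/5, v = 4/5, for instance:
v || u = 4/5 || 2/5 = 4/5
(v || u) && u = 4/5 && 2/5 = 2/5
((v || u) && u) -> (v || u) = 2/5 -> 4/5 = 1
and checking the remaining 35 assignments likewise gives ≥ 1 in every case.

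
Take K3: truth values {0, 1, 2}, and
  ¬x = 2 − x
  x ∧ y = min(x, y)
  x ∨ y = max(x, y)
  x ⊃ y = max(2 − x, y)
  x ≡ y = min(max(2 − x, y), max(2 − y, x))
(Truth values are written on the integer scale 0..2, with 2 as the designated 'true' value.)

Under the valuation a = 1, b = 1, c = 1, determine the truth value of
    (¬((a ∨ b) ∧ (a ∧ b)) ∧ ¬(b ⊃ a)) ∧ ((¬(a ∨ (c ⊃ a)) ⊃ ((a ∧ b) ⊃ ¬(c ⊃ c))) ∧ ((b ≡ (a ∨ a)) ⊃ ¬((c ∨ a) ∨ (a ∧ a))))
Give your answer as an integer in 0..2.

1

a ∨ b = 1 ∨ 1 = 1
a ∧ b = 1 ∧ 1 = 1
(a ∨ b) ∧ (a ∧ b) = 1 ∧ 1 = 1
¬((a ∨ b) ∧ (a ∧ b)) = ¬1 = 1
b ⊃ a = 1 ⊃ 1 = 1
¬(b ⊃ a) = ¬1 = 1
¬((a ∨ b) ∧ (a ∧ b)) ∧ ¬(b ⊃ a) = 1 ∧ 1 = 1
c ⊃ a = 1 ⊃ 1 = 1
a ∨ (c ⊃ a) = 1 ∨ 1 = 1
¬(a ∨ (c ⊃ a)) = ¬1 = 1
a ∧ b = 1 ∧ 1 = 1
c ⊃ c = 1 ⊃ 1 = 1
¬(c ⊃ c) = ¬1 = 1
(a ∧ b) ⊃ ¬(c ⊃ c) = 1 ⊃ 1 = 1
¬(a ∨ (c ⊃ a)) ⊃ ((a ∧ b) ⊃ ¬(c ⊃ c)) = 1 ⊃ 1 = 1
a ∨ a = 1 ∨ 1 = 1
b ≡ (a ∨ a) = 1 ≡ 1 = 1
c ∨ a = 1 ∨ 1 = 1
a ∧ a = 1 ∧ 1 = 1
(c ∨ a) ∨ (a ∧ a) = 1 ∨ 1 = 1
¬((c ∨ a) ∨ (a ∧ a)) = ¬1 = 1
(b ≡ (a ∨ a)) ⊃ ¬((c ∨ a) ∨ (a ∧ a)) = 1 ⊃ 1 = 1
(¬(a ∨ (c ⊃ a)) ⊃ ((a ∧ b) ⊃ ¬(c ⊃ c))) ∧ ((b ≡ (a ∨ a)) ⊃ ¬((c ∨ a) ∨ (a ∧ a))) = 1 ∧ 1 = 1
(¬((a ∨ b) ∧ (a ∧ b)) ∧ ¬(b ⊃ a)) ∧ ((¬(a ∨ (c ⊃ a)) ⊃ ((a ∧ b) ⊃ ¬(c ⊃ c))) ∧ ((b ≡ (a ∨ a)) ⊃ ¬((c ∨ a) ∨ (a ∧ a)))) = 1 ∧ 1 = 1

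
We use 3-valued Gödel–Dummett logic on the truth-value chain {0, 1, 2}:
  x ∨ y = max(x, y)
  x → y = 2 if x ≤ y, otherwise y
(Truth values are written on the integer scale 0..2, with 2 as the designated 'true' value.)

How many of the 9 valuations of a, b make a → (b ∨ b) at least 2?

6

a = 0, b = 0 ↦ 2  ≥
a = 0, b = 1 ↦ 2  ≥
a = 0, b = 2 ↦ 2  ≥
a = 1, b = 0 ↦ 0  <
a = 1, b = 1 ↦ 2  ≥
a = 1, b = 2 ↦ 2  ≥
a = 2, b = 0 ↦ 0  <
a = 2, b = 1 ↦ 1  <
a = 2, b = 2 ↦ 2  ≥
So 6 of the 9 assignments meet the threshold.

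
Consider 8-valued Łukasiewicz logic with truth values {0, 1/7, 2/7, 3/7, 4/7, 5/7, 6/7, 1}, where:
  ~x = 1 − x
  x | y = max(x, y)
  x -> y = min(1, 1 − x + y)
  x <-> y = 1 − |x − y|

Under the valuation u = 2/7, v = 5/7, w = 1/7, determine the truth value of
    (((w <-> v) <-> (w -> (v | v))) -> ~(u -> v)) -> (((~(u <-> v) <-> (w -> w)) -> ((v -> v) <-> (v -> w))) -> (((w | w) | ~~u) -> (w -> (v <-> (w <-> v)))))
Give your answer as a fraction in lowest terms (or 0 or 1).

w <-> v = 1/7 <-> 5/7 = 3/7
v | v = 5/7 | 5/7 = 5/7
w -> (v | v) = 1/7 -> 5/7 = 1
(w <-> v) <-> (w -> (v | v)) = 3/7 <-> 1 = 3/7
u -> v = 2/7 -> 5/7 = 1
~(u -> v) = ~1 = 0
((w <-> v) <-> (w -> (v | v))) -> ~(u -> v) = 3/7 -> 0 = 4/7
u <-> v = 2/7 <-> 5/7 = 4/7
~(u <-> v) = ~4/7 = 3/7
w -> w = 1/7 -> 1/7 = 1
~(u <-> v) <-> (w -> w) = 3/7 <-> 1 = 3/7
v -> v = 5/7 -> 5/7 = 1
v -> w = 5/7 -> 1/7 = 3/7
(v -> v) <-> (v -> w) = 1 <-> 3/7 = 3/7
(~(u <-> v) <-> (w -> w)) -> ((v -> v) <-> (v -> w)) = 3/7 -> 3/7 = 1
w | w = 1/7 | 1/7 = 1/7
~u = ~2/7 = 5/7
~~u = ~5/7 = 2/7
(w | w) | ~~u = 1/7 | 2/7 = 2/7
w <-> v = 1/7 <-> 5/7 = 3/7
v <-> (w <-> v) = 5/7 <-> 3/7 = 5/7
w -> (v <-> (w <-> v)) = 1/7 -> 5/7 = 1
((w | w) | ~~u) -> (w -> (v <-> (w <-> v))) = 2/7 -> 1 = 1
((~(u <-> v) <-> (w -> w)) -> ((v -> v) <-> (v -> w))) -> (((w | w) | ~~u) -> (w -> (v <-> (w <-> v)))) = 1 -> 1 = 1
(((w <-> v) <-> (w -> (v | v))) -> ~(u -> v)) -> (((~(u <-> v) <-> (w -> w)) -> ((v -> v) <-> (v -> w))) -> (((w | w) | ~~u) -> (w -> (v <-> (w <-> v))))) = 4/7 -> 1 = 1

1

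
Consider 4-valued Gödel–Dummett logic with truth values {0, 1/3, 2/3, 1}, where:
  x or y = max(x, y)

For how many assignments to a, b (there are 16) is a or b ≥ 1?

7

a = 0, b = 0 ↦ 0  <
a = 0, b = 1/3 ↦ 1/3  <
a = 0, b = 2/3 ↦ 2/3  <
a = 0, b = 1 ↦ 1  ≥
a = 1/3, b = 0 ↦ 1/3  <
a = 1/3, b = 1/3 ↦ 1/3  <
a = 1/3, b = 2/3 ↦ 2/3  <
a = 1/3, b = 1 ↦ 1  ≥
a = 2/3, b = 0 ↦ 2/3  <
a = 2/3, b = 1/3 ↦ 2/3  <
a = 2/3, b = 2/3 ↦ 2/3  <
a = 2/3, b = 1 ↦ 1  ≥
a = 1, b = 0 ↦ 1  ≥
a = 1, b = 1/3 ↦ 1  ≥
a = 1, b = 2/3 ↦ 1  ≥
a = 1, b = 1 ↦ 1  ≥
So 7 of the 16 assignments meet the threshold.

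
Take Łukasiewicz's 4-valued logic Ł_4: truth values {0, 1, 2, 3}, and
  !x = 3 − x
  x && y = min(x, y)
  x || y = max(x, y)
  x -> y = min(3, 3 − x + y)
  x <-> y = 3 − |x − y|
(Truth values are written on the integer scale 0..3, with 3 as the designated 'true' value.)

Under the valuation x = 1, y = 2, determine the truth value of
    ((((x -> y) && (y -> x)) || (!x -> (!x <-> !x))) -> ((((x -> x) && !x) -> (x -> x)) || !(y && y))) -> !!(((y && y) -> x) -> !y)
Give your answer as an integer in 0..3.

2

x -> y = 1 -> 2 = 3
y -> x = 2 -> 1 = 2
(x -> y) && (y -> x) = 3 && 2 = 2
!x = !1 = 2
!x = !1 = 2
!x = !1 = 2
!x <-> !x = 2 <-> 2 = 3
!x -> (!x <-> !x) = 2 -> 3 = 3
((x -> y) && (y -> x)) || (!x -> (!x <-> !x)) = 2 || 3 = 3
x -> x = 1 -> 1 = 3
!x = !1 = 2
(x -> x) && !x = 3 && 2 = 2
x -> x = 1 -> 1 = 3
((x -> x) && !x) -> (x -> x) = 2 -> 3 = 3
y && y = 2 && 2 = 2
!(y && y) = !2 = 1
(((x -> x) && !x) -> (x -> x)) || !(y && y) = 3 || 1 = 3
(((x -> y) && (y -> x)) || (!x -> (!x <-> !x))) -> ((((x -> x) && !x) -> (x -> x)) || !(y && y)) = 3 -> 3 = 3
y && y = 2 && 2 = 2
(y && y) -> x = 2 -> 1 = 2
!y = !2 = 1
((y && y) -> x) -> !y = 2 -> 1 = 2
!(((y && y) -> x) -> !y) = !2 = 1
!!(((y && y) -> x) -> !y) = !1 = 2
((((x -> y) && (y -> x)) || (!x -> (!x <-> !x))) -> ((((x -> x) && !x) -> (x -> x)) || !(y && y))) -> !!(((y && y) -> x) -> !y) = 3 -> 2 = 2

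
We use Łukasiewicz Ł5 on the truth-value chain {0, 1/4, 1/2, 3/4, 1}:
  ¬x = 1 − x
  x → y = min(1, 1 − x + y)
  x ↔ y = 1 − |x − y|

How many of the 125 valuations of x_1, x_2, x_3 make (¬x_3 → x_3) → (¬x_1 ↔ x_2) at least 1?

59

value 1: 59 assignments (counts)
value 3/4: 28 assignments
value 1/2: 20 assignments
value 1/4: 12 assignments
value 0: 6 assignments
So 59 of the 125 assignments meet the threshold.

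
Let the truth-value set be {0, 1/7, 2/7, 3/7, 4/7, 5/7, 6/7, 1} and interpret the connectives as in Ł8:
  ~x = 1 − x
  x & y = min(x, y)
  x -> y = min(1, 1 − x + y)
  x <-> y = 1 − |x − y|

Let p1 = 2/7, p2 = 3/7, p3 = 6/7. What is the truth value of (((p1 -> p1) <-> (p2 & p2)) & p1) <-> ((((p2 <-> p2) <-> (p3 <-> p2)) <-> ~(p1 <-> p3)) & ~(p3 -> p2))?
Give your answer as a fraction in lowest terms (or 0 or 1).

p1 -> p1 = 2/7 -> 2/7 = 1
p2 & p2 = 3/7 & 3/7 = 3/7
(p1 -> p1) <-> (p2 & p2) = 1 <-> 3/7 = 3/7
((p1 -> p1) <-> (p2 & p2)) & p1 = 3/7 & 2/7 = 2/7
p2 <-> p2 = 3/7 <-> 3/7 = 1
p3 <-> p2 = 6/7 <-> 3/7 = 4/7
(p2 <-> p2) <-> (p3 <-> p2) = 1 <-> 4/7 = 4/7
p1 <-> p3 = 2/7 <-> 6/7 = 3/7
~(p1 <-> p3) = ~3/7 = 4/7
((p2 <-> p2) <-> (p3 <-> p2)) <-> ~(p1 <-> p3) = 4/7 <-> 4/7 = 1
p3 -> p2 = 6/7 -> 3/7 = 4/7
~(p3 -> p2) = ~4/7 = 3/7
(((p2 <-> p2) <-> (p3 <-> p2)) <-> ~(p1 <-> p3)) & ~(p3 -> p2) = 1 & 3/7 = 3/7
(((p1 -> p1) <-> (p2 & p2)) & p1) <-> ((((p2 <-> p2) <-> (p3 <-> p2)) <-> ~(p1 <-> p3)) & ~(p3 -> p2)) = 2/7 <-> 3/7 = 6/7

6/7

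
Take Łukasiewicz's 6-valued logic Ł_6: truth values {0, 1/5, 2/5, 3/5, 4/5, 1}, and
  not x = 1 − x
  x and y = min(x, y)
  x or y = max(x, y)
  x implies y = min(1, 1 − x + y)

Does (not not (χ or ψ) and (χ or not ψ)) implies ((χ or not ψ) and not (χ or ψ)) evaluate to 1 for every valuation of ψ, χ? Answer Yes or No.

No

Counterexample: take ψ = 0, χ = 3/5.
χ or ψ = 3/5 or 0 = 3/5
not (χ or ψ) = not 3/5 = 2/5
not not (χ or ψ) = not 2/5 = 3/5
not ψ = not 0 = 1
χ or not ψ = 3/5 or 1 = 1
not not (χ or ψ) and (χ or not ψ) = 3/5 and 1 = 3/5
not ψ = not 0 = 1
χ or not ψ = 3/5 or 1 = 1
χ or ψ = 3/5 or 0 = 3/5
not (χ or ψ) = not 3/5 = 2/5
(χ or not ψ) and not (χ or ψ) = 1 and 2/5 = 2/5
(not not (χ or ψ) and (χ or not ψ)) implies ((χ or not ψ) and not (χ or ψ)) = 3/5 implies 2/5 = 4/5
This gives 4/5 ≠ 1.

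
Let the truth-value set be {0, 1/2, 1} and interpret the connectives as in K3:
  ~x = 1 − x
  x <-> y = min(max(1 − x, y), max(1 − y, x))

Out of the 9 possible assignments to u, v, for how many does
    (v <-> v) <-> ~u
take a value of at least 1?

u = 0, v = 0 ↦ 1  ≥
u = 0, v = 1/2 ↦ 1/2  <
u = 0, v = 1 ↦ 1  ≥
u = 1/2, v = 0 ↦ 1/2  <
u = 1/2, v = 1/2 ↦ 1/2  <
u = 1/2, v = 1 ↦ 1/2  <
u = 1, v = 0 ↦ 0  <
u = 1, v = 1/2 ↦ 1/2  <
u = 1, v = 1 ↦ 0  <
So 2 of the 9 assignments meet the threshold.

2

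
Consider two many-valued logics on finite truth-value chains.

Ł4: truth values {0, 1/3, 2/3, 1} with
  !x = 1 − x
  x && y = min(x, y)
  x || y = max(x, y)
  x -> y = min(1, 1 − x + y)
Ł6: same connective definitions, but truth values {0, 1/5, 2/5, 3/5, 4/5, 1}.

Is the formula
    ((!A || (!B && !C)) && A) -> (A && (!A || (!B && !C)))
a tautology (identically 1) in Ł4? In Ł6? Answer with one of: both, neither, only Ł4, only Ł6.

In Ł4: every assignment gives 1 — tautology.
In Ł6: every assignment gives 1 — tautology.

both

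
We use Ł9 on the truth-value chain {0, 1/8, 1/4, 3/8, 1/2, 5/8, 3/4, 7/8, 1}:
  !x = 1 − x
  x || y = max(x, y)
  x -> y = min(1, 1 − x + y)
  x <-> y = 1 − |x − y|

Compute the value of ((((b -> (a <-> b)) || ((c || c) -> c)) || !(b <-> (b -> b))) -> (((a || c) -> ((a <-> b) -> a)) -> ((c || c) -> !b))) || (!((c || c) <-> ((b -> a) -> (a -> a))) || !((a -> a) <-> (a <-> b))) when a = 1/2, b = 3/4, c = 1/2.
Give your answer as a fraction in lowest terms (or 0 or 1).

3/4

a <-> b = 1/2 <-> 3/4 = 3/4
b -> (a <-> b) = 3/4 -> 3/4 = 1
c || c = 1/2 || 1/2 = 1/2
(c || c) -> c = 1/2 -> 1/2 = 1
(b -> (a <-> b)) || ((c || c) -> c) = 1 || 1 = 1
b -> b = 3/4 -> 3/4 = 1
b <-> (b -> b) = 3/4 <-> 1 = 3/4
!(b <-> (b -> b)) = !3/4 = 1/4
((b -> (a <-> b)) || ((c || c) -> c)) || !(b <-> (b -> b)) = 1 || 1/4 = 1
a || c = 1/2 || 1/2 = 1/2
a <-> b = 1/2 <-> 3/4 = 3/4
(a <-> b) -> a = 3/4 -> 1/2 = 3/4
(a || c) -> ((a <-> b) -> a) = 1/2 -> 3/4 = 1
c || c = 1/2 || 1/2 = 1/2
!b = !3/4 = 1/4
(c || c) -> !b = 1/2 -> 1/4 = 3/4
((a || c) -> ((a <-> b) -> a)) -> ((c || c) -> !b) = 1 -> 3/4 = 3/4
(((b -> (a <-> b)) || ((c || c) -> c)) || !(b <-> (b -> b))) -> (((a || c) -> ((a <-> b) -> a)) -> ((c || c) -> !b)) = 1 -> 3/4 = 3/4
c || c = 1/2 || 1/2 = 1/2
b -> a = 3/4 -> 1/2 = 3/4
a -> a = 1/2 -> 1/2 = 1
(b -> a) -> (a -> a) = 3/4 -> 1 = 1
(c || c) <-> ((b -> a) -> (a -> a)) = 1/2 <-> 1 = 1/2
!((c || c) <-> ((b -> a) -> (a -> a))) = !1/2 = 1/2
a -> a = 1/2 -> 1/2 = 1
a <-> b = 1/2 <-> 3/4 = 3/4
(a -> a) <-> (a <-> b) = 1 <-> 3/4 = 3/4
!((a -> a) <-> (a <-> b)) = !3/4 = 1/4
!((c || c) <-> ((b -> a) -> (a -> a))) || !((a -> a) <-> (a <-> b)) = 1/2 || 1/4 = 1/2
((((b -> (a <-> b)) || ((c || c) -> c)) || !(b <-> (b -> b))) -> (((a || c) -> ((a <-> b) -> a)) -> ((c || c) -> !b))) || (!((c || c) <-> ((b -> a) -> (a -> a))) || !((a -> a) <-> (a <-> b))) = 3/4 || 1/2 = 3/4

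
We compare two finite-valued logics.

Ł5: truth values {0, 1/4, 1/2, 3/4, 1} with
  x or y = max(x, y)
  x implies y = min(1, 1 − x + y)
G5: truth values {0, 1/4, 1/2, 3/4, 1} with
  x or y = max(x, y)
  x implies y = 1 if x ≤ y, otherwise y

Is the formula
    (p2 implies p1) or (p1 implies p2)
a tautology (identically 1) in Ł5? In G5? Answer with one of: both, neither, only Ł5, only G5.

In Ł5: every assignment gives 1 — tautology.
In G5: every assignment gives 1 — tautology.

both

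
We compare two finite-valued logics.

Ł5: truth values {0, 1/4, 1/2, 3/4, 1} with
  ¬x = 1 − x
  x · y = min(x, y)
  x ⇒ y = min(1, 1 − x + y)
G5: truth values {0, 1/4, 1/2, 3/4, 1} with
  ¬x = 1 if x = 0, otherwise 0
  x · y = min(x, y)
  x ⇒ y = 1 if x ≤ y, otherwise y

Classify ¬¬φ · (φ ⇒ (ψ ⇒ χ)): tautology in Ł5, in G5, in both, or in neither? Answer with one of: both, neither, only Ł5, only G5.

neither

In Ł5: at φ = 0, ψ = 0, χ = 0 the value is 0 — not a tautology.
In G5: at φ = 0, ψ = 0, χ = 0 the value is 0 — not a tautology.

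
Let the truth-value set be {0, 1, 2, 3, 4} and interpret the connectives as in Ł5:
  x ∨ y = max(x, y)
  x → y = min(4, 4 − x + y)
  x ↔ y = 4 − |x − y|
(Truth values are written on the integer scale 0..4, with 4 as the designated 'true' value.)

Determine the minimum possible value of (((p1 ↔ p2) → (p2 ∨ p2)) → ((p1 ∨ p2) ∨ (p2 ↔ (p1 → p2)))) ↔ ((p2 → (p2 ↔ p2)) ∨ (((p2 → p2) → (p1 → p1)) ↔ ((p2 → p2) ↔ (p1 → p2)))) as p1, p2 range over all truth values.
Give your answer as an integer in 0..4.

Take p1 = 0, p2 = 2:
p1 ↔ p2 = 0 ↔ 2 = 2
p2 ∨ p2 = 2 ∨ 2 = 2
(p1 ↔ p2) → (p2 ∨ p2) = 2 → 2 = 4
p1 ∨ p2 = 0 ∨ 2 = 2
p1 → p2 = 0 → 2 = 4
p2 ↔ (p1 → p2) = 2 ↔ 4 = 2
(p1 ∨ p2) ∨ (p2 ↔ (p1 → p2)) = 2 ∨ 2 = 2
((p1 ↔ p2) → (p2 ∨ p2)) → ((p1 ∨ p2) ∨ (p2 ↔ (p1 → p2))) = 4 → 2 = 2
p2 ↔ p2 = 2 ↔ 2 = 4
p2 → (p2 ↔ p2) = 2 → 4 = 4
p2 → p2 = 2 → 2 = 4
p1 → p1 = 0 → 0 = 4
(p2 → p2) → (p1 → p1) = 4 → 4 = 4
p2 → p2 = 2 → 2 = 4
p1 → p2 = 0 → 2 = 4
(p2 → p2) ↔ (p1 → p2) = 4 ↔ 4 = 4
((p2 → p2) → (p1 → p1)) ↔ ((p2 → p2) ↔ (p1 → p2)) = 4 ↔ 4 = 4
(p2 → (p2 ↔ p2)) ∨ (((p2 → p2) → (p1 → p1)) ↔ ((p2 → p2) ↔ (p1 → p2))) = 4 ∨ 4 = 4
(((p1 ↔ p2) → (p2 ∨ p2)) → ((p1 ∨ p2) ∨ (p2 ↔ (p1 → p2)))) ↔ ((p2 → (p2 ↔ p2)) ∨ (((p2 → p2) → (p1 → p1)) ↔ ((p2 → p2) ↔ (p1 → p2)))) = 2 ↔ 4 = 2
No assignment yields a value below 2, so this is the minimum.

2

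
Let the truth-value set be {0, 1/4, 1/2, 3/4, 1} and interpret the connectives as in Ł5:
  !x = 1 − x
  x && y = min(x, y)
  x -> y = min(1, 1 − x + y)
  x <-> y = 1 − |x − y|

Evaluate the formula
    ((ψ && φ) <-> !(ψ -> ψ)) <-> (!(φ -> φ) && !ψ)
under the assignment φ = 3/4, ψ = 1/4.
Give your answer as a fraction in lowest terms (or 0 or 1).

1/4

ψ && φ = 1/4 && 3/4 = 1/4
ψ -> ψ = 1/4 -> 1/4 = 1
!(ψ -> ψ) = !1 = 0
(ψ && φ) <-> !(ψ -> ψ) = 1/4 <-> 0 = 3/4
φ -> φ = 3/4 -> 3/4 = 1
!(φ -> φ) = !1 = 0
!ψ = !1/4 = 3/4
!(φ -> φ) && !ψ = 0 && 3/4 = 0
((ψ && φ) <-> !(ψ -> ψ)) <-> (!(φ -> φ) && !ψ) = 3/4 <-> 0 = 1/4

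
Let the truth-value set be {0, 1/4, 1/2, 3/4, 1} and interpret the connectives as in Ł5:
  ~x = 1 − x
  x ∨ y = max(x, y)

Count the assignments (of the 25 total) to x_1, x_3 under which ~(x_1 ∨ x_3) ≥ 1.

value 1: 1 assignment (counts)
value 3/4: 3 assignments
value 1/2: 5 assignments
value 1/4: 7 assignments
value 0: 9 assignments
So 1 of the 25 assignments meets the threshold.

1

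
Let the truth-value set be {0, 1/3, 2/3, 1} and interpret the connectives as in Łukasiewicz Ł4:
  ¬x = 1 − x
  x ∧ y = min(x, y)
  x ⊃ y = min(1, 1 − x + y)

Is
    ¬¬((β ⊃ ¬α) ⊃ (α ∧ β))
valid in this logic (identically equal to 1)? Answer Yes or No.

No

Counterexample: take α = 0, β = 0.
¬α = ¬0 = 1
β ⊃ ¬α = 0 ⊃ 1 = 1
α ∧ β = 0 ∧ 0 = 0
(β ⊃ ¬α) ⊃ (α ∧ β) = 1 ⊃ 0 = 0
¬((β ⊃ ¬α) ⊃ (α ∧ β)) = ¬0 = 1
¬¬((β ⊃ ¬α) ⊃ (α ∧ β)) = ¬1 = 0
This gives 0 ≠ 1.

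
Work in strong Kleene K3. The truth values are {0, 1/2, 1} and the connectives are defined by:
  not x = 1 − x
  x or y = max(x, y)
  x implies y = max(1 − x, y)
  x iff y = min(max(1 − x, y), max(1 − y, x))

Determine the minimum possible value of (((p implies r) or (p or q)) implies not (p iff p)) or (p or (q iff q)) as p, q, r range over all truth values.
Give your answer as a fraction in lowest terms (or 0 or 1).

Take p = 0, q = 1/2, r = 0:
p implies r = 0 implies 0 = 1
p or q = 0 or 1/2 = 1/2
(p implies r) or (p or q) = 1 or 1/2 = 1
p iff p = 0 iff 0 = 1
not (p iff p) = not 1 = 0
((p implies r) or (p or q)) implies not (p iff p) = 1 implies 0 = 0
q iff q = 1/2 iff 1/2 = 1/2
p or (q iff q) = 0 or 1/2 = 1/2
(((p implies r) or (p or q)) implies not (p iff p)) or (p or (q iff q)) = 0 or 1/2 = 1/2
No assignment yields a value below 1/2, so this is the minimum.

1/2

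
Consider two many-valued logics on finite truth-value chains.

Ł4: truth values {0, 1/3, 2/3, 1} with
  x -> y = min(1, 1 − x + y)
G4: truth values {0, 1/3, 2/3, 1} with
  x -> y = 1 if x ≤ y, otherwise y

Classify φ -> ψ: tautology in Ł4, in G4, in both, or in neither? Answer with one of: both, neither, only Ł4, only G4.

neither

In Ł4: at φ = 1/3, ψ = 0 the value is 2/3 — not a tautology.
In G4: at φ = 1/3, ψ = 0 the value is 0 — not a tautology.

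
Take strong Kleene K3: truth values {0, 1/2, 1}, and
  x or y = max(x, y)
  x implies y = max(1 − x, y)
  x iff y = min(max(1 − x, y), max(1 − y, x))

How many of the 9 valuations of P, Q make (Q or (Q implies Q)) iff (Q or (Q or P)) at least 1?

4

P = 0, Q = 0 ↦ 0  <
P = 0, Q = 1/2 ↦ 1/2  <
P = 0, Q = 1 ↦ 1  ≥
P = 1/2, Q = 0 ↦ 1/2  <
P = 1/2, Q = 1/2 ↦ 1/2  <
P = 1/2, Q = 1 ↦ 1  ≥
P = 1, Q = 0 ↦ 1  ≥
P = 1, Q = 1/2 ↦ 1/2  <
P = 1, Q = 1 ↦ 1  ≥
So 4 of the 9 assignments meet the threshold.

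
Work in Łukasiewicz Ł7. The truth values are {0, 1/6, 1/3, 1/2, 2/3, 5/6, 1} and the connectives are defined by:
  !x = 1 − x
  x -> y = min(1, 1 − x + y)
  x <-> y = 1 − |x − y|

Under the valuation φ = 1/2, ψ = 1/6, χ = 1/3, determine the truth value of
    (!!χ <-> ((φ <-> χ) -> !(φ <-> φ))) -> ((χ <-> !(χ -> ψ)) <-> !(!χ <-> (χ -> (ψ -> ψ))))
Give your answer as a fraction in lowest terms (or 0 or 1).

2/3

!χ = !1/3 = 2/3
!!χ = !2/3 = 1/3
φ <-> χ = 1/2 <-> 1/3 = 5/6
φ <-> φ = 1/2 <-> 1/2 = 1
!(φ <-> φ) = !1 = 0
(φ <-> χ) -> !(φ <-> φ) = 5/6 -> 0 = 1/6
!!χ <-> ((φ <-> χ) -> !(φ <-> φ)) = 1/3 <-> 1/6 = 5/6
χ -> ψ = 1/3 -> 1/6 = 5/6
!(χ -> ψ) = !5/6 = 1/6
χ <-> !(χ -> ψ) = 1/3 <-> 1/6 = 5/6
!χ = !1/3 = 2/3
ψ -> ψ = 1/6 -> 1/6 = 1
χ -> (ψ -> ψ) = 1/3 -> 1 = 1
!χ <-> (χ -> (ψ -> ψ)) = 2/3 <-> 1 = 2/3
!(!χ <-> (χ -> (ψ -> ψ))) = !2/3 = 1/3
(χ <-> !(χ -> ψ)) <-> !(!χ <-> (χ -> (ψ -> ψ))) = 5/6 <-> 1/3 = 1/2
(!!χ <-> ((φ <-> χ) -> !(φ <-> φ))) -> ((χ <-> !(χ -> ψ)) <-> !(!χ <-> (χ -> (ψ -> ψ)))) = 5/6 -> 1/2 = 2/3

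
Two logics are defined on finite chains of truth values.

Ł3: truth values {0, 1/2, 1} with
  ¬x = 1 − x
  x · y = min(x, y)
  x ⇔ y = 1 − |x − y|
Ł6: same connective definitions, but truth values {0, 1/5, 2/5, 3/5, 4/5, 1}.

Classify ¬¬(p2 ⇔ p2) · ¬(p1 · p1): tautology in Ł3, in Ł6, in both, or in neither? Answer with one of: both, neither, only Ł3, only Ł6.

neither

In Ł3: at p1 = 1/2, p2 = 0 the value is 1/2 — not a tautology.
In Ł6: at p1 = 1/5, p2 = 0 the value is 4/5 — not a tautology.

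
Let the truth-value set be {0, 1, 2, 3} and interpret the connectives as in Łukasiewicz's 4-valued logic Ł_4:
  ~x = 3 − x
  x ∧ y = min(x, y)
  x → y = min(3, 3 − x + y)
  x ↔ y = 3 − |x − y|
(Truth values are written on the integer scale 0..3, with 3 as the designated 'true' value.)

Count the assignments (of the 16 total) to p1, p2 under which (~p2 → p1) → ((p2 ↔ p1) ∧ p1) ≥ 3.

3

p1 = 0, p2 = 0 ↦ 3  ≥
p1 = 0, p2 = 1 ↦ 2  <
p1 = 0, p2 = 2 ↦ 1  <
p1 = 0, p2 = 3 ↦ 0  <
p1 = 1, p2 = 0 ↦ 3  ≥
p1 = 1, p2 = 1 ↦ 2  <
p1 = 1, p2 = 2 ↦ 1  <
p1 = 1, p2 = 3 ↦ 1  <
p1 = 2, p2 = 0 ↦ 2  <
p1 = 2, p2 = 1 ↦ 2  <
p1 = 2, p2 = 2 ↦ 2  <
p1 = 2, p2 = 3 ↦ 2  <
p1 = 3, p2 = 0 ↦ 0  <
p1 = 3, p2 = 1 ↦ 1  <
p1 = 3, p2 = 2 ↦ 2  <
p1 = 3, p2 = 3 ↦ 3  ≥
So 3 of the 16 assignments meet the threshold.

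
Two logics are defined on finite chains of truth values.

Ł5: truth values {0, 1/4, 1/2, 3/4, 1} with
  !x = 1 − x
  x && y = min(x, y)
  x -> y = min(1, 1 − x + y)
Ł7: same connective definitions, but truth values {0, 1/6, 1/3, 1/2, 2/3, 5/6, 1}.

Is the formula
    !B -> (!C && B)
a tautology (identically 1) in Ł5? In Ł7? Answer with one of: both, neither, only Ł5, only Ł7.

neither

In Ł5: at B = 0, C = 0 the value is 0 — not a tautology.
In Ł7: at B = 0, C = 0 the value is 0 — not a tautology.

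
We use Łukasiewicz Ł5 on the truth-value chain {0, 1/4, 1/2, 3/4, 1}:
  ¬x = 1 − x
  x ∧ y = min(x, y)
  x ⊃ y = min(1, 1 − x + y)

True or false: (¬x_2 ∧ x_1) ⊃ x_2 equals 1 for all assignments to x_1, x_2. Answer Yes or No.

Counterexample: take x_1 = 1/4, x_2 = 0.
¬x_2 = ¬0 = 1
¬x_2 ∧ x_1 = 1 ∧ 1/4 = 1/4
(¬x_2 ∧ x_1) ⊃ x_2 = 1/4 ⊃ 0 = 3/4
This gives 3/4 ≠ 1.

No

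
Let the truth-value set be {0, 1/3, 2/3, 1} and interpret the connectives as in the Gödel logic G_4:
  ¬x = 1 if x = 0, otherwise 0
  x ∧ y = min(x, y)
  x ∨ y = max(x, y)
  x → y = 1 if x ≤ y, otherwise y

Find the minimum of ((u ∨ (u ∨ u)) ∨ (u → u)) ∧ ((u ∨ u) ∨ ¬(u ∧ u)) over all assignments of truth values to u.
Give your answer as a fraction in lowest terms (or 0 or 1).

1/3

Take u = 1/3:
u ∨ u = 1/3 ∨ 1/3 = 1/3
u ∨ (u ∨ u) = 1/3 ∨ 1/3 = 1/3
u → u = 1/3 → 1/3 = 1
(u ∨ (u ∨ u)) ∨ (u → u) = 1/3 ∨ 1 = 1
u ∨ u = 1/3 ∨ 1/3 = 1/3
u ∧ u = 1/3 ∧ 1/3 = 1/3
¬(u ∧ u) = ¬1/3 = 0
(u ∨ u) ∨ ¬(u ∧ u) = 1/3 ∨ 0 = 1/3
((u ∨ (u ∨ u)) ∨ (u → u)) ∧ ((u ∨ u) ∨ ¬(u ∧ u)) = 1 ∧ 1/3 = 1/3
No assignment yields a value below 1/3, so this is the minimum.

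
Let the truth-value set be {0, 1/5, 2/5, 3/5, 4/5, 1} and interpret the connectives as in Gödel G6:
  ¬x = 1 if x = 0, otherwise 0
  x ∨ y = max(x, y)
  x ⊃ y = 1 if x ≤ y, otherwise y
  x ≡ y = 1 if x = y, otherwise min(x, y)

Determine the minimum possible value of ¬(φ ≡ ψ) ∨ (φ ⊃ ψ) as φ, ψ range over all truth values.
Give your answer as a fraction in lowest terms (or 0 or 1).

Take φ = 2/5, ψ = 1/5:
φ ≡ ψ = 2/5 ≡ 1/5 = 1/5
¬(φ ≡ ψ) = ¬1/5 = 0
φ ⊃ ψ = 2/5 ⊃ 1/5 = 1/5
¬(φ ≡ ψ) ∨ (φ ⊃ ψ) = 0 ∨ 1/5 = 1/5
No assignment yields a value below 1/5, so this is the minimum.

1/5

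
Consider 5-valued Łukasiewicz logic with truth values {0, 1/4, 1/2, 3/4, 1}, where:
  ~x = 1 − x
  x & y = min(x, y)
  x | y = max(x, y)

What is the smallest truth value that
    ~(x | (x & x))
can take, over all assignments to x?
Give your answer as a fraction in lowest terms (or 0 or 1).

0

Take x = 1:
x & x = 1 & 1 = 1
x | (x & x) = 1 | 1 = 1
~(x | (x & x)) = ~1 = 0
No assignment yields a value below 0, so this is the minimum.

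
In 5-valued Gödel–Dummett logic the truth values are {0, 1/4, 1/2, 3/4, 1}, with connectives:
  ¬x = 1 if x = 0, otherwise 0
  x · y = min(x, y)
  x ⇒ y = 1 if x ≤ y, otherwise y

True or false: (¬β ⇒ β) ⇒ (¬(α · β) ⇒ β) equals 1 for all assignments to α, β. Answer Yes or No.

Counterexample: take α = 0, β = 1/4.
¬β = ¬1/4 = 0
¬β ⇒ β = 0 ⇒ 1/4 = 1
α · β = 0 · 1/4 = 0
¬(α · β) = ¬0 = 1
¬(α · β) ⇒ β = 1 ⇒ 1/4 = 1/4
(¬β ⇒ β) ⇒ (¬(α · β) ⇒ β) = 1 ⇒ 1/4 = 1/4
This gives 1/4 ≠ 1.

No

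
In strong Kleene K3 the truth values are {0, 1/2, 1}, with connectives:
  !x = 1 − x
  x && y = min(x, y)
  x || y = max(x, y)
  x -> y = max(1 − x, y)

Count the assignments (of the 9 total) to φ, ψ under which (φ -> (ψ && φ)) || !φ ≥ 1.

φ = 0, ψ = 0 ↦ 1  ≥
φ = 0, ψ = 1/2 ↦ 1  ≥
φ = 0, ψ = 1 ↦ 1  ≥
φ = 1/2, ψ = 0 ↦ 1/2  <
φ = 1/2, ψ = 1/2 ↦ 1/2  <
φ = 1/2, ψ = 1 ↦ 1/2  <
φ = 1, ψ = 0 ↦ 0  <
φ = 1, ψ = 1/2 ↦ 1/2  <
φ = 1, ψ = 1 ↦ 1  ≥
So 4 of the 9 assignments meet the threshold.

4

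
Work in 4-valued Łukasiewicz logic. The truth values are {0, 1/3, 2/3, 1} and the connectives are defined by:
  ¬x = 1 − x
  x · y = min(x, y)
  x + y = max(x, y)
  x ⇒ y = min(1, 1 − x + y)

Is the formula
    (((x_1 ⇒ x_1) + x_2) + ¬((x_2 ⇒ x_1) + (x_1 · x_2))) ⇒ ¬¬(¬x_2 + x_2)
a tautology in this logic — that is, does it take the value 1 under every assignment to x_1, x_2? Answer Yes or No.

No

Counterexample: take x_1 = 0, x_2 = 1/3.
x_1 ⇒ x_1 = 0 ⇒ 0 = 1
(x_1 ⇒ x_1) + x_2 = 1 + 1/3 = 1
x_2 ⇒ x_1 = 1/3 ⇒ 0 = 2/3
x_1 · x_2 = 0 · 1/3 = 0
(x_2 ⇒ x_1) + (x_1 · x_2) = 2/3 + 0 = 2/3
¬((x_2 ⇒ x_1) + (x_1 · x_2)) = ¬2/3 = 1/3
((x_1 ⇒ x_1) + x_2) + ¬((x_2 ⇒ x_1) + (x_1 · x_2)) = 1 + 1/3 = 1
¬x_2 = ¬1/3 = 2/3
¬x_2 + x_2 = 2/3 + 1/3 = 2/3
¬(¬x_2 + x_2) = ¬2/3 = 1/3
¬¬(¬x_2 + x_2) = ¬1/3 = 2/3
(((x_1 ⇒ x_1) + x_2) + ¬((x_2 ⇒ x_1) + (x_1 · x_2))) ⇒ ¬¬(¬x_2 + x_2) = 1 ⇒ 2/3 = 2/3
This gives 2/3 ≠ 1.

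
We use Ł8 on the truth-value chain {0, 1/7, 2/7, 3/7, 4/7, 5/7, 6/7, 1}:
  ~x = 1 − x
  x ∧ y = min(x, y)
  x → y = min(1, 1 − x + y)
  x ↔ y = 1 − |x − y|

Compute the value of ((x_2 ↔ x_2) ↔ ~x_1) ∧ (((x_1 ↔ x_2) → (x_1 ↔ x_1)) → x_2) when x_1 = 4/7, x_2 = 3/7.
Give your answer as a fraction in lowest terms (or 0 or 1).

3/7

x_2 ↔ x_2 = 3/7 ↔ 3/7 = 1
~x_1 = ~4/7 = 3/7
(x_2 ↔ x_2) ↔ ~x_1 = 1 ↔ 3/7 = 3/7
x_1 ↔ x_2 = 4/7 ↔ 3/7 = 6/7
x_1 ↔ x_1 = 4/7 ↔ 4/7 = 1
(x_1 ↔ x_2) → (x_1 ↔ x_1) = 6/7 → 1 = 1
((x_1 ↔ x_2) → (x_1 ↔ x_1)) → x_2 = 1 → 3/7 = 3/7
((x_2 ↔ x_2) ↔ ~x_1) ∧ (((x_1 ↔ x_2) → (x_1 ↔ x_1)) → x_2) = 3/7 ∧ 3/7 = 3/7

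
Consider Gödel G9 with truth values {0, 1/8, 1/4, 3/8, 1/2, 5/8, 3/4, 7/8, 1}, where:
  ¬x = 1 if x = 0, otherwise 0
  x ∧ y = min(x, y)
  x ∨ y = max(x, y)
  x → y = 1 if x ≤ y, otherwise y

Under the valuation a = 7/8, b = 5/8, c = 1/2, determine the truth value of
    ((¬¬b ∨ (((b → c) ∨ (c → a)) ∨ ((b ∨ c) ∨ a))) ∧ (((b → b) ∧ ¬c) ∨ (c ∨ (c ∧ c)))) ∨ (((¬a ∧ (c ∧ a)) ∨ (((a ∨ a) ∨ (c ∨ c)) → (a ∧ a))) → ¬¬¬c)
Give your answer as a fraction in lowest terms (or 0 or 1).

1/2

¬b = ¬5/8 = 0
¬¬b = ¬0 = 1
b → c = 5/8 → 1/2 = 1/2
c → a = 1/2 → 7/8 = 1
(b → c) ∨ (c → a) = 1/2 ∨ 1 = 1
b ∨ c = 5/8 ∨ 1/2 = 5/8
(b ∨ c) ∨ a = 5/8 ∨ 7/8 = 7/8
((b → c) ∨ (c → a)) ∨ ((b ∨ c) ∨ a) = 1 ∨ 7/8 = 1
¬¬b ∨ (((b → c) ∨ (c → a)) ∨ ((b ∨ c) ∨ a)) = 1 ∨ 1 = 1
b → b = 5/8 → 5/8 = 1
¬c = ¬1/2 = 0
(b → b) ∧ ¬c = 1 ∧ 0 = 0
c ∧ c = 1/2 ∧ 1/2 = 1/2
c ∨ (c ∧ c) = 1/2 ∨ 1/2 = 1/2
((b → b) ∧ ¬c) ∨ (c ∨ (c ∧ c)) = 0 ∨ 1/2 = 1/2
(¬¬b ∨ (((b → c) ∨ (c → a)) ∨ ((b ∨ c) ∨ a))) ∧ (((b → b) ∧ ¬c) ∨ (c ∨ (c ∧ c))) = 1 ∧ 1/2 = 1/2
¬a = ¬7/8 = 0
c ∧ a = 1/2 ∧ 7/8 = 1/2
¬a ∧ (c ∧ a) = 0 ∧ 1/2 = 0
a ∨ a = 7/8 ∨ 7/8 = 7/8
c ∨ c = 1/2 ∨ 1/2 = 1/2
(a ∨ a) ∨ (c ∨ c) = 7/8 ∨ 1/2 = 7/8
a ∧ a = 7/8 ∧ 7/8 = 7/8
((a ∨ a) ∨ (c ∨ c)) → (a ∧ a) = 7/8 → 7/8 = 1
(¬a ∧ (c ∧ a)) ∨ (((a ∨ a) ∨ (c ∨ c)) → (a ∧ a)) = 0 ∨ 1 = 1
¬c = ¬1/2 = 0
¬¬c = ¬0 = 1
¬¬¬c = ¬1 = 0
((¬a ∧ (c ∧ a)) ∨ (((a ∨ a) ∨ (c ∨ c)) → (a ∧ a))) → ¬¬¬c = 1 → 0 = 0
((¬¬b ∨ (((b → c) ∨ (c → a)) ∨ ((b ∨ c) ∨ a))) ∧ (((b → b) ∧ ¬c) ∨ (c ∨ (c ∧ c)))) ∨ (((¬a ∧ (c ∧ a)) ∨ (((a ∨ a) ∨ (c ∨ c)) → (a ∧ a))) → ¬¬¬c) = 1/2 ∨ 0 = 1/2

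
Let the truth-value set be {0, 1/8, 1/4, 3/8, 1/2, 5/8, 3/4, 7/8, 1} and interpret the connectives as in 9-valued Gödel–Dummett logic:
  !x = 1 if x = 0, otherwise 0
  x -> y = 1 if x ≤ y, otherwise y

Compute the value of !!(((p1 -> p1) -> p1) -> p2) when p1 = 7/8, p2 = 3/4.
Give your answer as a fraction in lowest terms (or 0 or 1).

p1 -> p1 = 7/8 -> 7/8 = 1
(p1 -> p1) -> p1 = 1 -> 7/8 = 7/8
((p1 -> p1) -> p1) -> p2 = 7/8 -> 3/4 = 3/4
!(((p1 -> p1) -> p1) -> p2) = !3/4 = 0
!!(((p1 -> p1) -> p1) -> p2) = !0 = 1

1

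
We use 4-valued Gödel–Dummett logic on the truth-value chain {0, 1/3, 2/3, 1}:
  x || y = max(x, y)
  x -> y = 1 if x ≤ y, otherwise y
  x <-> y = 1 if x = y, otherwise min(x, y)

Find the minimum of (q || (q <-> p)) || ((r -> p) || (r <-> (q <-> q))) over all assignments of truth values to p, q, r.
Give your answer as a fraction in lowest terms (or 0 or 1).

Take p = 0, q = 1/3, r = 1/3:
q <-> p = 1/3 <-> 0 = 0
q || (q <-> p) = 1/3 || 0 = 1/3
r -> p = 1/3 -> 0 = 0
q <-> q = 1/3 <-> 1/3 = 1
r <-> (q <-> q) = 1/3 <-> 1 = 1/3
(r -> p) || (r <-> (q <-> q)) = 0 || 1/3 = 1/3
(q || (q <-> p)) || ((r -> p) || (r <-> (q <-> q))) = 1/3 || 1/3 = 1/3
No assignment yields a value below 1/3, so this is the minimum.

1/3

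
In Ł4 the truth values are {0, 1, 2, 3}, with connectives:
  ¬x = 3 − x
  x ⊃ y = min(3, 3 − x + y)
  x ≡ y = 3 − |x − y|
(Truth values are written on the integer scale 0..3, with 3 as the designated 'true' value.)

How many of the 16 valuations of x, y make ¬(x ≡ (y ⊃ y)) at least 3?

4

x = 0, y = 0 ↦ 3  ≥
x = 0, y = 1 ↦ 3  ≥
x = 0, y = 2 ↦ 3  ≥
x = 0, y = 3 ↦ 3  ≥
x = 1, y = 0 ↦ 2  <
x = 1, y = 1 ↦ 2  <
x = 1, y = 2 ↦ 2  <
x = 1, y = 3 ↦ 2  <
x = 2, y = 0 ↦ 1  <
x = 2, y = 1 ↦ 1  <
x = 2, y = 2 ↦ 1  <
x = 2, y = 3 ↦ 1  <
x = 3, y = 0 ↦ 0  <
x = 3, y = 1 ↦ 0  <
x = 3, y = 2 ↦ 0  <
x = 3, y = 3 ↦ 0  <
So 4 of the 16 assignments meet the threshold.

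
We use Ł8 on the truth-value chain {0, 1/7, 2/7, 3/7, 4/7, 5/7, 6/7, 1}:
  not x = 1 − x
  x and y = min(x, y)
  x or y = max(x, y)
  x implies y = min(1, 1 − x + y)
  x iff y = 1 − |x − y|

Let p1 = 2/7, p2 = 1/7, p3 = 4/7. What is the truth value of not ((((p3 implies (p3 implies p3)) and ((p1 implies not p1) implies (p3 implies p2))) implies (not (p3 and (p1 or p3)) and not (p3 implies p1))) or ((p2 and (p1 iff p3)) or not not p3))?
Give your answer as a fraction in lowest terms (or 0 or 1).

p3 implies p3 = 4/7 implies 4/7 = 1
p3 implies (p3 implies p3) = 4/7 implies 1 = 1
not p1 = not 2/7 = 5/7
p1 implies not p1 = 2/7 implies 5/7 = 1
p3 implies p2 = 4/7 implies 1/7 = 4/7
(p1 implies not p1) implies (p3 implies p2) = 1 implies 4/7 = 4/7
(p3 implies (p3 implies p3)) and ((p1 implies not p1) implies (p3 implies p2)) = 1 and 4/7 = 4/7
p1 or p3 = 2/7 or 4/7 = 4/7
p3 and (p1 or p3) = 4/7 and 4/7 = 4/7
not (p3 and (p1 or p3)) = not 4/7 = 3/7
p3 implies p1 = 4/7 implies 2/7 = 5/7
not (p3 implies p1) = not 5/7 = 2/7
not (p3 and (p1 or p3)) and not (p3 implies p1) = 3/7 and 2/7 = 2/7
((p3 implies (p3 implies p3)) and ((p1 implies not p1) implies (p3 implies p2))) implies (not (p3 and (p1 or p3)) and not (p3 implies p1)) = 4/7 implies 2/7 = 5/7
p1 iff p3 = 2/7 iff 4/7 = 5/7
p2 and (p1 iff p3) = 1/7 and 5/7 = 1/7
not p3 = not 4/7 = 3/7
not not p3 = not 3/7 = 4/7
(p2 and (p1 iff p3)) or not not p3 = 1/7 or 4/7 = 4/7
(((p3 implies (p3 implies p3)) and ((p1 implies not p1) implies (p3 implies p2))) implies (not (p3 and (p1 or p3)) and not (p3 implies p1))) or ((p2 and (p1 iff p3)) or not not p3) = 5/7 or 4/7 = 5/7
not ((((p3 implies (p3 implies p3)) and ((p1 implies not p1) implies (p3 implies p2))) implies (not (p3 and (p1 or p3)) and not (p3 implies p1))) or ((p2 and (p1 iff p3)) or not not p3)) = not 5/7 = 2/7

2/7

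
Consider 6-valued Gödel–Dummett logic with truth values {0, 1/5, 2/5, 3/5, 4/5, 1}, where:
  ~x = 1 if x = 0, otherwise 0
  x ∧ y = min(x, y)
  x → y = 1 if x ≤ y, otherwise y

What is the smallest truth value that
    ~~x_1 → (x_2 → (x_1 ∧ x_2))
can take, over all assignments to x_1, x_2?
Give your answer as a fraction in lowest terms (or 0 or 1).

Take x_1 = 1/5, x_2 = 2/5:
~x_1 = ~1/5 = 0
~~x_1 = ~0 = 1
x_1 ∧ x_2 = 1/5 ∧ 2/5 = 1/5
x_2 → (x_1 ∧ x_2) = 2/5 → 1/5 = 1/5
~~x_1 → (x_2 → (x_1 ∧ x_2)) = 1 → 1/5 = 1/5
No assignment yields a value below 1/5, so this is the minimum.

1/5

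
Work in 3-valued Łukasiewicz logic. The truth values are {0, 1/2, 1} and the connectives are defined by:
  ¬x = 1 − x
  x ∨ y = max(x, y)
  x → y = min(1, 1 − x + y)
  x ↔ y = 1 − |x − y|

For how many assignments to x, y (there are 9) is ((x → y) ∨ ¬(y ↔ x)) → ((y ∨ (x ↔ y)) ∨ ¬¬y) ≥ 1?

x = 0, y = 0 ↦ 1  ≥
x = 0, y = 1/2 ↦ 1/2  <
x = 0, y = 1 ↦ 1  ≥
x = 1/2, y = 0 ↦ 1  ≥
x = 1/2, y = 1/2 ↦ 1  ≥
x = 1/2, y = 1 ↦ 1  ≥
x = 1, y = 0 ↦ 0  <
x = 1, y = 1/2 ↦ 1  ≥
x = 1, y = 1 ↦ 1  ≥
So 7 of the 9 assignments meet the threshold.

7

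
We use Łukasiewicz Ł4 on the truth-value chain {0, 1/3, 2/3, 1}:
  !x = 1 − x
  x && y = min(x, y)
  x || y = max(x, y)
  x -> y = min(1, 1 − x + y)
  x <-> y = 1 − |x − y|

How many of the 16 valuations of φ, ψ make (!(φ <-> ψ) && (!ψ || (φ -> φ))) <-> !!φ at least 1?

5

φ = 0, ψ = 0 ↦ 1  ≥
φ = 0, ψ = 1/3 ↦ 2/3  <
φ = 0, ψ = 2/3 ↦ 1/3  <
φ = 0, ψ = 1 ↦ 0  <
φ = 1/3, ψ = 0 ↦ 1  ≥
φ = 1/3, ψ = 1/3 ↦ 2/3  <
φ = 1/3, ψ = 2/3 ↦ 1  ≥
φ = 1/3, ψ = 1 ↦ 2/3  <
φ = 2/3, ψ = 0 ↦ 1  ≥
φ = 2/3, ψ = 1/3 ↦ 2/3  <
φ = 2/3, ψ = 2/3 ↦ 1/3  <
φ = 2/3, ψ = 1 ↦ 2/3  <
φ = 1, ψ = 0 ↦ 1  ≥
φ = 1, ψ = 1/3 ↦ 2/3  <
φ = 1, ψ = 2/3 ↦ 1/3  <
φ = 1, ψ = 1 ↦ 0  <
So 5 of the 16 assignments meet the threshold.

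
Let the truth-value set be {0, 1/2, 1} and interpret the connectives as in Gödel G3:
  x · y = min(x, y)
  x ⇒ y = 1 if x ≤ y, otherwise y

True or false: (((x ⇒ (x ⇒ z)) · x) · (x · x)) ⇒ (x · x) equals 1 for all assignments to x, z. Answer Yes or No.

Yes

x = 0, z = 0 ↦ 1
x = 0, z = 1/2 ↦ 1
x = 0, z = 1 ↦ 1
x = 1/2, z = 0 ↦ 1
x = 1/2, z = 1/2 ↦ 1
x = 1/2, z = 1 ↦ 1
x = 1, z = 0 ↦ 1
x = 1, z = 1/2 ↦ 1
x = 1, z = 1 ↦ 1
Every assignment gives a value ≥ 1.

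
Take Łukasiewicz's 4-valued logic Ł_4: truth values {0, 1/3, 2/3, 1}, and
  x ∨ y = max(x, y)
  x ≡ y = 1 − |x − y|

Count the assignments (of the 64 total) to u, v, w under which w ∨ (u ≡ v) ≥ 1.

value 1: 28 assignments (counts)
value 2/3: 24 assignments
value 1/3: 10 assignments
value 0: 2 assignments
So 28 of the 64 assignments meet the threshold.

28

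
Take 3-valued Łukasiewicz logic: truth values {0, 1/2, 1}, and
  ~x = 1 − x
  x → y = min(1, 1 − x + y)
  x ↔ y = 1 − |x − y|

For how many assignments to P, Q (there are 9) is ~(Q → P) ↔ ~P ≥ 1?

P = 0, Q = 0 ↦ 0  <
P = 0, Q = 1/2 ↦ 1/2  <
P = 0, Q = 1 ↦ 1  ≥
P = 1/2, Q = 0 ↦ 1/2  <
P = 1/2, Q = 1/2 ↦ 1/2  <
P = 1/2, Q = 1 ↦ 1  ≥
P = 1, Q = 0 ↦ 1  ≥
P = 1, Q = 1/2 ↦ 1  ≥
P = 1, Q = 1 ↦ 1  ≥
So 5 of the 9 assignments meet the threshold.

5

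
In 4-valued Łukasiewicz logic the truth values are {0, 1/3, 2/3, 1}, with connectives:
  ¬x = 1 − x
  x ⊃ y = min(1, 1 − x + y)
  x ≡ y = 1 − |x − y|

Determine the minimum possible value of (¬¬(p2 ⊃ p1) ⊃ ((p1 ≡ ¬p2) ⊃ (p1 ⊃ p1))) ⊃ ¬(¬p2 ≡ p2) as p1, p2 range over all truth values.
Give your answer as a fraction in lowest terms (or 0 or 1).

1/3

Take p1 = 0, p2 = 1/3:
p2 ⊃ p1 = 1/3 ⊃ 0 = 2/3
¬(p2 ⊃ p1) = ¬2/3 = 1/3
¬¬(p2 ⊃ p1) = ¬1/3 = 2/3
¬p2 = ¬1/3 = 2/3
p1 ≡ ¬p2 = 0 ≡ 2/3 = 1/3
p1 ⊃ p1 = 0 ⊃ 0 = 1
(p1 ≡ ¬p2) ⊃ (p1 ⊃ p1) = 1/3 ⊃ 1 = 1
¬¬(p2 ⊃ p1) ⊃ ((p1 ≡ ¬p2) ⊃ (p1 ⊃ p1)) = 2/3 ⊃ 1 = 1
¬p2 = ¬1/3 = 2/3
¬p2 ≡ p2 = 2/3 ≡ 1/3 = 2/3
¬(¬p2 ≡ p2) = ¬2/3 = 1/3
(¬¬(p2 ⊃ p1) ⊃ ((p1 ≡ ¬p2) ⊃ (p1 ⊃ p1))) ⊃ ¬(¬p2 ≡ p2) = 1 ⊃ 1/3 = 1/3
No assignment yields a value below 1/3, so this is the minimum.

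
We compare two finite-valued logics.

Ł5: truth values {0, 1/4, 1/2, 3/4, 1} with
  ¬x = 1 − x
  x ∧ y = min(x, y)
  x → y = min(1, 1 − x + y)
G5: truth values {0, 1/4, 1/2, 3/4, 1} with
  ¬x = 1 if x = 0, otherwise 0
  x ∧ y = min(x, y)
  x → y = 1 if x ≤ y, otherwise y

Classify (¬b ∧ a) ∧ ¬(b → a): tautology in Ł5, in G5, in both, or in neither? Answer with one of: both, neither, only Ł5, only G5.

neither

In Ł5: at a = 0, b = 0 the value is 0 — not a tautology.
In G5: at a = 0, b = 0 the value is 0 — not a tautology.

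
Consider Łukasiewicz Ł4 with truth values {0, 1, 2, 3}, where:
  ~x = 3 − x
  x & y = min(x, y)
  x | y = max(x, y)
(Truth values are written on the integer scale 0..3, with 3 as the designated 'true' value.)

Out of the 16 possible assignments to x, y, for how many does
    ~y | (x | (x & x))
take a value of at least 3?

x = 0, y = 0 ↦ 3  ≥
x = 0, y = 1 ↦ 2  <
x = 0, y = 2 ↦ 1  <
x = 0, y = 3 ↦ 0  <
x = 1, y = 0 ↦ 3  ≥
x = 1, y = 1 ↦ 2  <
x = 1, y = 2 ↦ 1  <
x = 1, y = 3 ↦ 1  <
x = 2, y = 0 ↦ 3  ≥
x = 2, y = 1 ↦ 2  <
x = 2, y = 2 ↦ 2  <
x = 2, y = 3 ↦ 2  <
x = 3, y = 0 ↦ 3  ≥
x = 3, y = 1 ↦ 3  ≥
x = 3, y = 2 ↦ 3  ≥
x = 3, y = 3 ↦ 3  ≥
So 7 of the 16 assignments meet the threshold.

7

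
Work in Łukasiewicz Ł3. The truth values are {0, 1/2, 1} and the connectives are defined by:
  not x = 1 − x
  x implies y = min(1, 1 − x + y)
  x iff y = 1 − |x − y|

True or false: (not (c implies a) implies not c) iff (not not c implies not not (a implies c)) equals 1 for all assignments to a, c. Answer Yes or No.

No

Counterexample: take a = 0, c = 1.
c implies a = 1 implies 0 = 0
not (c implies a) = not 0 = 1
not c = not 1 = 0
not (c implies a) implies not c = 1 implies 0 = 0
not c = not 1 = 0
not not c = not 0 = 1
a implies c = 0 implies 1 = 1
not (a implies c) = not 1 = 0
not not (a implies c) = not 0 = 1
not not c implies not not (a implies c) = 1 implies 1 = 1
(not (c implies a) implies not c) iff (not not c implies not not (a implies c)) = 0 iff 1 = 0
This gives 0 ≠ 1.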